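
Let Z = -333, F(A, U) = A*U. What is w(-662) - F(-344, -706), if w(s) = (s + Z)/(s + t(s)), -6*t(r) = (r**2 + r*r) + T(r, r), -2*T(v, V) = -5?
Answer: -28511018484/117395 ≈ -2.4286e+5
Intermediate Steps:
T(v, V) = 5/2 (T(v, V) = -1/2*(-5) = 5/2)
t(r) = -5/12 - r**2/3 (t(r) = -((r**2 + r*r) + 5/2)/6 = -((r**2 + r**2) + 5/2)/6 = -(2*r**2 + 5/2)/6 = -(5/2 + 2*r**2)/6 = -5/12 - r**2/3)
w(s) = (-333 + s)/(-5/12 + s - s**2/3) (w(s) = (s - 333)/(s + (-5/12 - s**2/3)) = (-333 + s)/(-5/12 + s - s**2/3))
w(-662) - F(-344, -706) = 12*(333 - 1*(-662))/(5 - 12*(-662) + 4*(-662)**2) - (-344)*(-706) = 12*(333 + 662)/(5 + 7944 + 4*438244) - 1*242864 = 12*995/(5 + 7944 + 1752976) - 242864 = 12*995/1760925 - 242864 = 12*(1/1760925)*995 - 242864 = 796/117395 - 242864 = -28511018484/117395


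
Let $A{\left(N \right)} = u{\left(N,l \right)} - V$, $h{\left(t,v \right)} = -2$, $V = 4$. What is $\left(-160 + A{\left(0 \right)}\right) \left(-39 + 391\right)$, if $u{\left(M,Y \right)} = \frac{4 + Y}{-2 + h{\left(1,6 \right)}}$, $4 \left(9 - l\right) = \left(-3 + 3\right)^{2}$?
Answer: $-58872$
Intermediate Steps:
$l = 9$ ($l = 9 - \frac{\left(-3 + 3\right)^{2}}{4} = 9 - \frac{0^{2}}{4} = 9 - 0 = 9 + 0 = 9$)
$u{\left(M,Y \right)} = -1 - \frac{Y}{4}$ ($u{\left(M,Y \right)} = \frac{4 + Y}{-2 - 2} = \frac{4 + Y}{-4} = \left(4 + Y\right) \left(- \frac{1}{4}\right) = -1 - \frac{Y}{4}$)
$A{\left(N \right)} = - \frac{29}{4}$ ($A{\left(N \right)} = \left(-1 - \frac{9}{4}\right) - 4 = - \frac{13}{4} - 4 = - \frac{29}{4}$)
$\left(-160 + A{\left(0 \right)}\right) \left(-39 + 391\right) = \left(-160 - \frac{29}{4}\right) \left(-39 + 391\right) = \left(- \frac{669}{4}\right) 352 = -58872$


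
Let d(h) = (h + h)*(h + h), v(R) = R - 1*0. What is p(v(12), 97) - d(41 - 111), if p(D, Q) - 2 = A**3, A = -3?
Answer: -19625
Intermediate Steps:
v(R) = R (v(R) = R + 0 = R)
d(h) = 4*h**2 (d(h) = (2*h)*(2*h) = 4*h**2)
p(D, Q) = -25 (p(D, Q) = 2 + (-3)**3 = 2 - 27 = -25)
p(v(12), 97) - d(41 - 111) = -25 - 4*(41 - 111)**2 = -25 - 4*(-70)**2 = -25 - 4*4900 = -25 - 1*19600 = -25 - 19600 = -19625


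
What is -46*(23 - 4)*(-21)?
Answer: 18354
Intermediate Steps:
-46*(23 - 4)*(-21) = -46*19*(-21) = -874*(-21) = 18354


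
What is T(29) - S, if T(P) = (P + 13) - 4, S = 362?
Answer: -324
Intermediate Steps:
T(P) = 9 + P (T(P) = (13 + P) - 4 = 9 + P)
T(29) - S = (9 + 29) - 1*362 = 38 - 362 = -324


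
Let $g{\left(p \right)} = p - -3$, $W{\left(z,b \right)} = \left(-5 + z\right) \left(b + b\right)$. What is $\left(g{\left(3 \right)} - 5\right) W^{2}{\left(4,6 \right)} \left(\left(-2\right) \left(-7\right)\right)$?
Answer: $2016$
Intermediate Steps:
$W{\left(z,b \right)} = 2 b \left(-5 + z\right)$ ($W{\left(z,b \right)} = \left(-5 + z\right) 2 b = 2 b \left(-5 + z\right)$)
$g{\left(p \right)} = 3 + p$ ($g{\left(p \right)} = p + 3 = 3 + p$)
$\left(g{\left(3 \right)} - 5\right) W^{2}{\left(4,6 \right)} \left(\left(-2\right) \left(-7\right)\right) = \left(\left(3 + 3\right) - 5\right) \left(2 \cdot 6 \left(-5 + 4\right)\right)^{2} \left(\left(-2\right) \left(-7\right)\right) = \left(6 - 5\right) \left(2 \cdot 6 \left(-1\right)\right)^{2} \cdot 14 = 1 \left(-12\right)^{2} \cdot 14 = 1 \cdot 144 \cdot 14 = 144 \cdot 14 = 2016$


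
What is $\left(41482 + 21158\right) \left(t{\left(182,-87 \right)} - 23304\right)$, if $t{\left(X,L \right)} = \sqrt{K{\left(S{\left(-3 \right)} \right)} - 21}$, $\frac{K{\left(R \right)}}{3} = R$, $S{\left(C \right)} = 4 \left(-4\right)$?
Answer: $-1459762560 + 62640 i \sqrt{69} \approx -1.4598 \cdot 10^{9} + 5.2033 \cdot 10^{5} i$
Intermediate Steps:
$S{\left(C \right)} = -16$
$K{\left(R \right)} = 3 R$
$t{\left(X,L \right)} = i \sqrt{69}$ ($t{\left(X,L \right)} = \sqrt{3 \left(-16\right) - 21} = \sqrt{-48 - 21} = \sqrt{-69} = i \sqrt{69}$)
$\left(41482 + 21158\right) \left(t{\left(182,-87 \right)} - 23304\right) = \left(41482 + 21158\right) \left(i \sqrt{69} - 23304\right) = 62640 \left(-23304 + i \sqrt{69}\right) = -1459762560 + 62640 i \sqrt{69}$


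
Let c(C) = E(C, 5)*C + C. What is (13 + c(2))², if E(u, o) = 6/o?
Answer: 7569/25 ≈ 302.76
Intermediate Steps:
c(C) = 11*C/5 (c(C) = (6/5)*C + C = (6*(⅕))*C + C = 6*C/5 + C = 11*C/5)
(13 + c(2))² = (13 + (11/5)*2)² = (13 + 22/5)² = (87/5)² = 7569/25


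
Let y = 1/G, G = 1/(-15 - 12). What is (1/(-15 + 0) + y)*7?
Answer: -2842/15 ≈ -189.47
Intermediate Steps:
G = -1/27 (G = 1/(-27) = -1/27 ≈ -0.037037)
y = -27 (y = 1/(-1/27) = -27)
(1/(-15 + 0) + y)*7 = (1/(-15 + 0) - 27)*7 = (1/(-15) - 27)*7 = (-1/15 - 27)*7 = -406/15*7 = -2842/15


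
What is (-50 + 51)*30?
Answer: 30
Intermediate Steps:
(-50 + 51)*30 = 1*30 = 30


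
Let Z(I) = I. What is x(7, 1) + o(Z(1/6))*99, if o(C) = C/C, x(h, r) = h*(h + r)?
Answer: 155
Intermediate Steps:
o(C) = 1
x(7, 1) + o(Z(1/6))*99 = 7*(7 + 1) + 1*99 = 7*8 + 99 = 56 + 99 = 155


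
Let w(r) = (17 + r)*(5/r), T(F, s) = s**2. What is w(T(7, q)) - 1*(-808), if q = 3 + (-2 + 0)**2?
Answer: 39922/49 ≈ 814.73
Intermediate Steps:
q = 7 (q = 3 + (-2)**2 = 3 + 4 = 7)
w(r) = 5*(17 + r)/r
w(T(7, q)) - 1*(-808) = (5 + 85/(7**2)) - 1*(-808) = (5 + 85/49) + 808 = 330/49 + 808 = 39922/49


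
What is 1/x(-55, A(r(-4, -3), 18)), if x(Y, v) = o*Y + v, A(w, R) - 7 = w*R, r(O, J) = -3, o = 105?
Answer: -1/5822 ≈ -0.00017176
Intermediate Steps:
A(w, R) = 7 + R*w (A(w, R) = 7 + w*R = 7 + R*w)
x(Y, v) = v + 105*Y (x(Y, v) = 105*Y + v = v + 105*Y)
1/x(-55, A(r(-4, -3), 18)) = 1/((7 + 18*(-3)) + 105*(-55)) = 1/((7 - 54) - 5775) = 1/(-47 - 5775) = 1/(-5822) = -1/5822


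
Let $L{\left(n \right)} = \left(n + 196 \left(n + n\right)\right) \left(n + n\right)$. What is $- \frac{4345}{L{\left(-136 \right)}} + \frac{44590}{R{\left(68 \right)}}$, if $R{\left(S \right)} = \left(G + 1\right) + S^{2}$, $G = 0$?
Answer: $\frac{129644580683}{13447516800} \approx 9.6408$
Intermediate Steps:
$L{\left(n \right)} = 786 n^{2}$ ($L{\left(n \right)} = \left(n + 196 \cdot 2 n\right) 2 n = \left(n + 392 n\right) 2 n = 393 n 2 n = 786 n^{2}$)
$R{\left(S \right)} = 1 + S^{2}$ ($R{\left(S \right)} = \left(0 + 1\right) + S^{2} = 1 + S^{2}$)
$- \frac{4345}{L{\left(-136 \right)}} + \frac{44590}{R{\left(68 \right)}} = - \frac{4345}{786 \left(-136\right)^{2}} + \frac{44590}{1 + 68^{2}} = - \frac{4345}{786 \cdot 18496} + \frac{44590}{1 + 4624} = - \frac{4345}{14537856} + \frac{44590}{4625} = \left(-4345\right) \frac{1}{14537856} + 44590 \cdot \frac{1}{4625} = - \frac{4345}{14537856} + \frac{8918}{925} = \frac{129644580683}{13447516800}$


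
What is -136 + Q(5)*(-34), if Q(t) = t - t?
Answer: -136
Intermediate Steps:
Q(t) = 0
-136 + Q(5)*(-34) = -136 + 0*(-34) = -136 + 0 = -136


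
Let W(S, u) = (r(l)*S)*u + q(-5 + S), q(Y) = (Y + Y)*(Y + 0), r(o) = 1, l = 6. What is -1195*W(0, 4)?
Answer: -59750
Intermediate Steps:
q(Y) = 2*Y² (q(Y) = (2*Y)*Y = 2*Y²)
W(S, u) = 2*(-5 + S)² + S*u (W(S, u) = (1*S)*u + 2*(-5 + S)² = S*u + 2*(-5 + S)² = 2*(-5 + S)² + S*u)
-1195*W(0, 4) = -1195*(2*(-5 + 0)² + 0*4) = -1195*(2*(-5)² + 0) = -1195*(2*25 + 0) = -1195*(50 + 0) = -1195*50 = -59750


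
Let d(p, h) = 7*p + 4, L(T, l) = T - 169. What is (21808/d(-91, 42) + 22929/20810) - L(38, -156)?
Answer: 1286317207/13172730 ≈ 97.650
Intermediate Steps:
L(T, l) = -169 + T
d(p, h) = 4 + 7*p
(21808/d(-91, 42) + 22929/20810) - L(38, -156) = (21808/(4 + 7*(-91)) + 22929/20810) - (-169 + 38) = (21808/(4 - 637) + 22929*(1/20810)) - 1*(-131) = (21808/(-633) + 22929/20810) + 131 = (21808*(-1/633) + 22929/20810) + 131 = (-21808/633 + 22929/20810) + 131 = -439310423/13172730 + 131 = 1286317207/13172730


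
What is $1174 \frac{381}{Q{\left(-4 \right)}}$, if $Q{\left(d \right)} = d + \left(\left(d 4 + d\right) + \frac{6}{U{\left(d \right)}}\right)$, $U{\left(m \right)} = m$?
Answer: $- \frac{298196}{17} \approx -17541.0$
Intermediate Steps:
$Q{\left(d \right)} = 6 d + \frac{6}{d}$ ($Q{\left(d \right)} = d + \left(\left(d 4 + d\right) + \frac{6}{d}\right) = d + \left(\left(4 d + d\right) + \frac{6}{d}\right) = d + \left(5 d + \frac{6}{d}\right) = 6 d + \frac{6}{d}$)
$1174 \frac{381}{Q{\left(-4 \right)}} = 1174 \frac{381}{6 \left(-4\right) + \frac{6}{-4}} = 1174 \frac{381}{-24 + 6 \left(- \frac{1}{4}\right)} = 1174 \frac{381}{-24 - \frac{3}{2}} = 1174 \frac{381}{- \frac{51}{2}} = 1174 \cdot 381 \left(- \frac{2}{51}\right) = 1174 \left(- \frac{254}{17}\right) = - \frac{298196}{17}$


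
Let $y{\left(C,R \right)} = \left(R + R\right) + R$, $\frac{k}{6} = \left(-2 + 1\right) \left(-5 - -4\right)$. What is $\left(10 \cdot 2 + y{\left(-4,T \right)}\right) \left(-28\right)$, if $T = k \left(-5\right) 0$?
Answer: $-560$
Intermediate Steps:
$k = 6$ ($k = 6 \left(-2 + 1\right) \left(-5 - -4\right) = 6 \left(- (-5 + 4)\right) = 6 \left(\left(-1\right) \left(-1\right)\right) = 6 \cdot 1 = 6$)
$T = 0$ ($T = 6 \left(-5\right) 0 = \left(-30\right) 0 = 0$)
$y{\left(C,R \right)} = 3 R$ ($y{\left(C,R \right)} = 2 R + R = 3 R$)
$\left(10 \cdot 2 + y{\left(-4,T \right)}\right) \left(-28\right) = \left(10 \cdot 2 + 3 \cdot 0\right) \left(-28\right) = \left(20 + 0\right) \left(-28\right) = 20 \left(-28\right) = -560$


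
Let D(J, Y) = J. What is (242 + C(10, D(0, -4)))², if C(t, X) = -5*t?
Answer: 36864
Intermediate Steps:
(242 + C(10, D(0, -4)))² = (242 - 5*10)² = (242 - 50)² = 192² = 36864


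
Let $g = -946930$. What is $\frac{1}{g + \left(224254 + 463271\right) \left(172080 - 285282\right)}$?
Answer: $- \frac{1}{77830151980} \approx -1.2848 \cdot 10^{-11}$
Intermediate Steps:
$\frac{1}{g + \left(224254 + 463271\right) \left(172080 - 285282\right)} = \frac{1}{-946930 + \left(224254 + 463271\right) \left(172080 - 285282\right)} = \frac{1}{-946930 + 687525 \left(-113202\right)} = \frac{1}{-946930 - 77829205050} = \frac{1}{-77830151980} = - \frac{1}{77830151980}$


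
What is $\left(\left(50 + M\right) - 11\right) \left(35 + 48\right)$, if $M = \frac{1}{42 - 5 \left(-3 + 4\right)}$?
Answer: $\frac{119852}{37} \approx 3239.2$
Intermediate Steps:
$M = \frac{1}{37}$ ($M = \frac{1}{42 - 5} = \frac{1}{37} \approx 0.027027$)
$\left(\left(50 + M\right) - 11\right) \left(35 + 48\right) = \left(\left(50 + \frac{1}{37}\right) - 11\right) \left(35 + 48\right) = \left(\frac{1851}{37} - 11\right) 83 = \frac{1444}{37} \cdot 83 = \frac{119852}{37}$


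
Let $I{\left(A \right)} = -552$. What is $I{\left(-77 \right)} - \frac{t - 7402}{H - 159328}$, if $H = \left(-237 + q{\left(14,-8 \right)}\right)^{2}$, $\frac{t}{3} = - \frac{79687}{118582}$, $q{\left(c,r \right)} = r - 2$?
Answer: $- \frac{6436570722241}{11658863658} \approx -552.08$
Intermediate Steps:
$q{\left(c,r \right)} = -2 + r$
$t = - \frac{239061}{118582}$ ($t = 3 \left(- \frac{79687}{118582}\right) = - \frac{239061}{118582} \approx -2.016$)
$H = 61009$ ($H = \left(-237 - 10\right)^{2} = \left(-247\right)^{2} = 61009$)
$I{\left(-77 \right)} - \frac{t - 7402}{H - 159328} = -552 - \frac{- \frac{239061}{118582} - 7402}{61009 - 159328} = -552 - \frac{- \frac{239061}{118582} + \left(-24360 + 16958\right)}{-98319} = -552 - \left(- \frac{239061}{118582} - 7402\right) \left(- \frac{1}{98319}\right) = -552 - \left(- \frac{877983025}{118582}\right) \left(- \frac{1}{98319}\right) = -552 - \frac{877983025}{11658863658} = - \frac{6436570722241}{11658863658}$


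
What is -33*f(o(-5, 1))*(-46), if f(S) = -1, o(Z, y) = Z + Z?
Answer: -1518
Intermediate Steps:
o(Z, y) = 2*Z
-33*f(o(-5, 1))*(-46) = -33*(-1)*(-46) = 33*(-46) = -1518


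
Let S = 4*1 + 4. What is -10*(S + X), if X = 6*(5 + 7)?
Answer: -800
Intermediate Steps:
X = 72 (X = 6*12 = 72)
S = 8 (S = 4 + 4 = 8)
-10*(S + X) = -10*(8 + 72) = -10*80 = -800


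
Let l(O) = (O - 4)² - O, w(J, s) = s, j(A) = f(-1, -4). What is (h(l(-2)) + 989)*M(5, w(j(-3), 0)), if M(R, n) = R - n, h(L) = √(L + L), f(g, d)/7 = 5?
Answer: 4945 + 10*√19 ≈ 4988.6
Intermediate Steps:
f(g, d) = 35 (f(g, d) = 7*5 = 35)
j(A) = 35
l(O) = (-4 + O)² - O
h(L) = √2*√L (h(L) = √(2*L) = √2*√L)
(h(l(-2)) + 989)*M(5, w(j(-3), 0)) = (√2*√((-4 - 2)² - 1*(-2)) + 989)*(5 - 1*0) = (√2*√((-6)² + 2) + 989)*(5 + 0) = (√2*√(36 + 2) + 989)*5 = (√2*√38 + 989)*5 = (2*√19 + 989)*5 = (989 + 2*√19)*5 = 4945 + 10*√19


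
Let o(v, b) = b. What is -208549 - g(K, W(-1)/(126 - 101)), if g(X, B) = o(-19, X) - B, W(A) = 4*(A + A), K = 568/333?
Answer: -1736187289/8325 ≈ -2.0855e+5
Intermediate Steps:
K = 568/333 (K = 568*(1/333) = 568/333 ≈ 1.7057)
W(A) = 8*A (W(A) = 4*(2*A) = 8*A)
g(X, B) = X - B
-208549 - g(K, W(-1)/(126 - 101)) = -208549 - (568/333 - 8*(-1)/(126 - 101)) = -208549 - (568/333 - (-8)/25) = -208549 - (568/333 - 1*(-8/25)) = -208549 - (568/333 + 8/25) = -208549 - 1*16864/8325 = -208549 - 16864/8325 = -1736187289/8325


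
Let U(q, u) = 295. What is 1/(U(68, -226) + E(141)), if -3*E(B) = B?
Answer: 1/248 ≈ 0.0040323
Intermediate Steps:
E(B) = -B/3
1/(U(68, -226) + E(141)) = 1/(295 - 1/3*141) = 1/(295 - 47) = 1/248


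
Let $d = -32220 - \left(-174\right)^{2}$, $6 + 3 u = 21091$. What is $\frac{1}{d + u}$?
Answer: $- \frac{3}{166403} \approx -1.8029 \cdot 10^{-5}$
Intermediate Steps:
$u = \frac{21085}{3}$ ($u = -2 + \frac{1}{3} \cdot 21091 = -2 + \frac{21091}{3} = \frac{21085}{3} \approx 7028.3$)
$d = -62496$ ($d = -32220 - 30276 = -62496$)
$\frac{1}{d + u} = \frac{1}{-62496 + \frac{21085}{3}} = \frac{1}{- \frac{166403}{3}} = - \frac{3}{166403}$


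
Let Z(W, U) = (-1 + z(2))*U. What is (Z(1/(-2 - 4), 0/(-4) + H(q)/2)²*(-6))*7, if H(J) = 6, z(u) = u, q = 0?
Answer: -378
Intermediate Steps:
Z(W, U) = U (Z(W, U) = (-1 + 2)*U = 1*U = U)
(Z(1/(-2 - 4), 0/(-4) + H(q)/2)²*(-6))*7 = ((0/(-4) + 6/2)²*(-6))*7 = ((0*(-¼) + 6*(½))²*(-6))*7 = ((0 + 3)²*(-6))*7 = (3²*(-6))*7 = (9*(-6))*7 = -54*7 = -378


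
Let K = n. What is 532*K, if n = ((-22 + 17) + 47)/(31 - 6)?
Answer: 22344/25 ≈ 893.76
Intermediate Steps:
n = 42/25 (n = (-5 + 47)/25 = 42*(1/25) = 42/25 ≈ 1.6800)
K = 42/25 ≈ 1.6800
532*K = 532*(42/25) = 22344/25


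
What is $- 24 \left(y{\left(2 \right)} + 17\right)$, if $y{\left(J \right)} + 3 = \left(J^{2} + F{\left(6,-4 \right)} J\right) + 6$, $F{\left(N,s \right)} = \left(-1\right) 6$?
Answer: $-288$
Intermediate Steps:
$F{\left(N,s \right)} = -6$
$y{\left(J \right)} = 3 + J^{2} - 6 J$ ($y{\left(J \right)} = -3 + \left(\left(J^{2} - 6 J\right) + 6\right) = -3 + \left(6 + J^{2} - 6 J\right) = 3 + J^{2} - 6 J$)
$- 24 \left(y{\left(2 \right)} + 17\right) = - 24 \left(\left(3 + 2^{2} - 12\right) + 17\right) = - 24 \left(\left(3 + 4 - 12\right) + 17\right) = - 24 \left(-5 + 17\right) = \left(-24\right) 12 = -288$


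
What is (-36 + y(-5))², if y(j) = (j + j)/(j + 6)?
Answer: 2116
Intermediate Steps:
y(j) = 2*j/(6 + j) (y(j) = (2*j)/(6 + j) = 2*j/(6 + j))
(-36 + y(-5))² = (-36 + 2*(-5)/(6 - 5))² = (-36 + 2*(-5)/1)² = (-36 + 2*(-5)*1)² = (-36 - 10)² = (-46)² = 2116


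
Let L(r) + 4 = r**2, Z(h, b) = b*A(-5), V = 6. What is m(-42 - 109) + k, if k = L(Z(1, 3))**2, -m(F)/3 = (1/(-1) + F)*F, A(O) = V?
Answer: 33544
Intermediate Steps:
A(O) = 6
Z(h, b) = 6*b (Z(h, b) = b*6 = 6*b)
L(r) = -4 + r**2
m(F) = -3*F*(-1 + F) (m(F) = -3*(1/(-1) + F)*F = -3*(-1 + F)*F = -3*F*(-1 + F))
k = 102400 (k = (-4 + (6*3)**2)**2 = (-4 + 18**2)**2 = (-4 + 324)**2 = 320**2 = 102400)
m(-42 - 109) + k = 3*(-42 - 109)*(1 - (-42 - 109)) + 102400 = 3*(-151)*(1 - 1*(-151)) + 102400 = 3*(-151)*(1 + 151) + 102400 = 3*(-151)*152 + 102400 = -68856 + 102400 = 33544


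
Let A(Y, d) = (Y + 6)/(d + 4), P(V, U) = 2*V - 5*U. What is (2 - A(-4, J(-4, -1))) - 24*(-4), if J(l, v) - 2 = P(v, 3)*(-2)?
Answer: 1959/20 ≈ 97.950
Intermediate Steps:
P(V, U) = -5*U + 2*V
J(l, v) = 32 - 4*v (J(l, v) = 2 + (-5*3 + 2*v)*(-2) = 2 + (-15 + 2*v)*(-2) = 2 + (30 - 4*v) = 32 - 4*v)
A(Y, d) = (6 + Y)/(4 + d)
(2 - A(-4, J(-4, -1))) - 24*(-4) = (2 - (6 - 4)/(4 + (32 - 4*(-1)))) - 24*(-4) = (2 - 2/(4 + (32 + 4))) + 96 = (2 - 2/(4 + 36)) + 96 = (2 - 2/40) + 96 = (2 - 1*1/20) + 96 = (2 - 1/20) + 96 = 39/20 + 96 = 1959/20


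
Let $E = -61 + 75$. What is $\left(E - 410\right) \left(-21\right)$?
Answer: $8316$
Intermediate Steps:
$E = 14$
$\left(E - 410\right) \left(-21\right) = \left(14 - 410\right) \left(-21\right) = \left(-396\right) \left(-21\right) = 8316$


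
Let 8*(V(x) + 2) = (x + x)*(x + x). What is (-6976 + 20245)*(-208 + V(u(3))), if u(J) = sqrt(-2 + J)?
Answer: -5559711/2 ≈ -2.7799e+6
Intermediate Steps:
V(x) = -2 + x**2/2 (V(x) = -2 + ((x + x)*(x + x))/8 = -2 + ((2*x)*(2*x))/8 = -2 + (4*x**2)/8 = -2 + x**2/2)
(-6976 + 20245)*(-208 + V(u(3))) = (-6976 + 20245)*(-208 + (-2 + (sqrt(-2 + 3))**2/2)) = 13269*(-208 + (-2 + (sqrt(1))**2/2)) = 13269*(-208 + (-2 + (1/2)*1**2)) = 13269*(-208 + (-2 + (1/2)*1)) = 13269*(-208 + (-2 + 1/2)) = 13269*(-208 - 3/2) = 13269*(-419/2) = -5559711/2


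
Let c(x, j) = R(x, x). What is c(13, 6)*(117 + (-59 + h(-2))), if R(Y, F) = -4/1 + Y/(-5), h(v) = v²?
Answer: -2046/5 ≈ -409.20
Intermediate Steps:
R(Y, F) = -4 - Y/5 (R(Y, F) = -4*1 + Y*(-⅕) = -4 - Y/5)
c(x, j) = -4 - x/5
c(13, 6)*(117 + (-59 + h(-2))) = (-4 - ⅕*13)*(117 + (-59 + (-2)²)) = (-4 - 13/5)*(117 + (-59 + 4)) = -33*(117 - 55)/5 = -33/5*62 = -2046/5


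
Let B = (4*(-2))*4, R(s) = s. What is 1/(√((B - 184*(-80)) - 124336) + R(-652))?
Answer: -163/133688 - I*√6853/133688 ≈ -0.0012193 - 0.00061922*I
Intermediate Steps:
B = -32 (B = -8*4 = -32)
1/(√((B - 184*(-80)) - 124336) + R(-652)) = 1/(√((-32 - 184*(-80)) - 124336) - 652) = 1/(√((-32 + 14720) - 124336) - 652) = 1/(√(14688 - 124336) - 652) = 1/(√(-109648) - 652) = 1/(4*I*√6853 - 652) = 1/(-652 + 4*I*√6853)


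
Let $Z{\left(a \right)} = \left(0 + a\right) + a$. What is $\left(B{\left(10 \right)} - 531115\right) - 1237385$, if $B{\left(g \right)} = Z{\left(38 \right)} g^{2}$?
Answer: $-1760900$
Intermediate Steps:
$Z{\left(a \right)} = 2 a$ ($Z{\left(a \right)} = a + a = 2 a$)
$B{\left(g \right)} = 76 g^{2}$ ($B{\left(g \right)} = 2 \cdot 38 g^{2} = 76 g^{2}$)
$\left(B{\left(10 \right)} - 531115\right) - 1237385 = \left(76 \cdot 10^{2} - 531115\right) - 1237385 = \left(76 \cdot 100 - 531115\right) - 1237385 = \left(7600 - 531115\right) - 1237385 = -523515 - 1237385 = -1760900$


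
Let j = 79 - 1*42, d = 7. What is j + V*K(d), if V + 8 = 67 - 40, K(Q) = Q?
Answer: 170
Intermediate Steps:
V = 19 (V = -8 + (67 - 40) = -8 + 27 = 19)
j = 37 (j = 79 - 42 = 37)
j + V*K(d) = 37 + 19*7 = 37 + 133 = 170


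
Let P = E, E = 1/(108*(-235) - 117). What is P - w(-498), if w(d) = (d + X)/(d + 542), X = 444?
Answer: 688397/560934 ≈ 1.2272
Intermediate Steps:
w(d) = (444 + d)/(542 + d) (w(d) = (d + 444)/(d + 542) = (444 + d)/(542 + d))
E = -1/25497 (E = 1/(-25380 - 117) = 1/(-25497) = -1/25497 ≈ -3.9220e-5)
P = -1/25497 ≈ -3.9220e-5
P - w(-498) = -1/25497 - (444 - 498)/(542 - 498) = -1/25497 - (-54)/44 = -1/25497 - 1*(-27/22) = -1/25497 + 27/22 = 688397/560934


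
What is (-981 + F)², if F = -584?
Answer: 2449225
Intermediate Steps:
(-981 + F)² = (-981 - 584)² = (-1565)² = 2449225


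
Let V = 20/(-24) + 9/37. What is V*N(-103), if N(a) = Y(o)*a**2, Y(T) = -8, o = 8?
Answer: 5559116/111 ≈ 50082.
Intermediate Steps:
N(a) = -8*a**2
V = -131/222 (V = 20*(-1/24) + 9*(1/37) = -5/6 + 9/37 = -131/222 ≈ -0.59009)
V*N(-103) = -(-524)*(-103)**2/111 = -(-524)*10609/111 = -131/222*(-84872) = 5559116/111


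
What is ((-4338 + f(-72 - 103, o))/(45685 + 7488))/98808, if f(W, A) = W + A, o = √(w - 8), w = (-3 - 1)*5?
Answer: -4513/5253917784 + I*√7/2626958892 ≈ -8.5898e-7 + 1.0072e-9*I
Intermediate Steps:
w = -20 (w = -4*5 = -20)
o = 2*I*√7 (o = √(-20 - 8) = √(-28) = 2*I*√7 ≈ 5.2915*I)
f(W, A) = A + W
((-4338 + f(-72 - 103, o))/(45685 + 7488))/98808 = ((-4338 + (2*I*√7 + (-72 - 103)))/(45685 + 7488))/98808 = ((-4338 + (2*I*√7 - 175))/53173)*(1/98808) = ((-4338 + (-175 + 2*I*√7))*(1/53173))*(1/98808) = ((-4513 + 2*I*√7)*(1/53173))*(1/98808) = (-4513/53173 + 2*I*√7/53173)*(1/98808) = -4513/5253917784 + I*√7/2626958892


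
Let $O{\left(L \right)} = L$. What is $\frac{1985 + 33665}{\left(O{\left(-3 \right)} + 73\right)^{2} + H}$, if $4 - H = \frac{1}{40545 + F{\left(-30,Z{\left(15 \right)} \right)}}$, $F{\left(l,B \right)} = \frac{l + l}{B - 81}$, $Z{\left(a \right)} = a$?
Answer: $\frac{15900078250}{2187208509} \approx 7.2696$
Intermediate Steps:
$F{\left(l,B \right)} = \frac{2 l}{-81 + B}$
$H = \frac{1784009}{446005}$ ($H = 4 - \frac{1}{40545 + 2 \left(-30\right) \frac{1}{-81 + 15}} = 4 - \frac{1}{40545 + 2 \left(-30\right) \frac{1}{-66}} = 4 - \frac{1}{40545 + 2 \left(-30\right) \left(- \frac{1}{66}\right)} = 4 - \frac{1}{40545 + \frac{10}{11}} = 4 - \frac{1}{\frac{446005}{11}} = 4 - \frac{11}{446005} = \frac{1784009}{446005} \approx 4.0$)
$\frac{1985 + 33665}{\left(O{\left(-3 \right)} + 73\right)^{2} + H} = \frac{1985 + 33665}{\left(-3 + 73\right)^{2} + \frac{1784009}{446005}} = \frac{35650}{70^{2} + \frac{1784009}{446005}} = \frac{35650}{4900 + \frac{1784009}{446005}} = \frac{35650}{\frac{2187208509}{446005}} = 35650 \cdot \frac{446005}{2187208509} = \frac{15900078250}{2187208509}$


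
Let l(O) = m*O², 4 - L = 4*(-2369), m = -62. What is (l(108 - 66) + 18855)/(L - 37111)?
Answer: 90513/27631 ≈ 3.2758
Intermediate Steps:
L = 9480 (L = 4 - 4*(-2369) = 4 - 1*(-9476) = 4 + 9476 = 9480)
l(O) = -62*O²
(l(108 - 66) + 18855)/(L - 37111) = (-62*(108 - 66)² + 18855)/(9480 - 37111) = (-62*42² + 18855)/(-27631) = (-62*1764 + 18855)*(-1/27631) = (-109368 + 18855)*(-1/27631) = -90513*(-1/27631) = 90513/27631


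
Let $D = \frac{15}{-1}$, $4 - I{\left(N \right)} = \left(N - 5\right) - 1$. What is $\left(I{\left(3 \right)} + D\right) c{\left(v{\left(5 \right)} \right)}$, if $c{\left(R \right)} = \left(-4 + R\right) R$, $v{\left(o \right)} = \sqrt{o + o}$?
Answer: $-80 + 32 \sqrt{10} \approx 21.193$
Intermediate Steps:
$I{\left(N \right)} = 10 - N$ ($I{\left(N \right)} = 4 - \left(\left(N - 5\right) - 1\right) = 4 - \left(\left(-5 + N\right) - 1\right) = 4 - \left(-6 + N\right) = 10 - N$)
$v{\left(o \right)} = \sqrt{2} \sqrt{o}$ ($v{\left(o \right)} = \sqrt{2 o} = \sqrt{2} \sqrt{o}$)
$D = -15$ ($D = 15 \left(-1\right) = -15$)
$c{\left(R \right)} = R \left(-4 + R\right)$
$\left(I{\left(3 \right)} + D\right) c{\left(v{\left(5 \right)} \right)} = \left(\left(10 - 3\right) - 15\right) \sqrt{2} \sqrt{5} \left(-4 + \sqrt{2} \sqrt{5}\right) = \left(\left(10 - 3\right) - 15\right) \sqrt{10} \left(-4 + \sqrt{10}\right) = \left(7 - 15\right) \sqrt{10} \left(-4 + \sqrt{10}\right) = - 8 \sqrt{10} \left(-4 + \sqrt{10}\right)$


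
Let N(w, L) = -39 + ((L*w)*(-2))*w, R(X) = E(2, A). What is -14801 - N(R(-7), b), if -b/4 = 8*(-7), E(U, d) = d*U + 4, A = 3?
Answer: 30038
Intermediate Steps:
E(U, d) = 4 + U*d (E(U, d) = U*d + 4 = 4 + U*d)
R(X) = 10 (R(X) = 4 + 2*3 = 4 + 6 = 10)
b = 224 (b = -32*(-7) = -4*(-56) = 224)
N(w, L) = -39 - 2*L*w² (N(w, L) = -39 + (-2*L*w)*w = -39 - 2*L*w²)
-14801 - N(R(-7), b) = -14801 - (-39 - 2*224*10²) = -14801 - (-39 - 2*224*100) = -14801 - (-39 - 44800) = -14801 - 1*(-44839) = -14801 + 44839 = 30038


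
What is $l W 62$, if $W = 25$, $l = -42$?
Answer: $-65100$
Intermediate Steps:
$l W 62 = \left(-42\right) 25 \cdot 62 = \left(-1050\right) 62 = -65100$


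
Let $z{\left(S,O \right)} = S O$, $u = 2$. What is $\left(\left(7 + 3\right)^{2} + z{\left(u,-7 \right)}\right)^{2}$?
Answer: $7396$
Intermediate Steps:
$z{\left(S,O \right)} = O S$
$\left(\left(7 + 3\right)^{2} + z{\left(u,-7 \right)}\right)^{2} = \left(\left(7 + 3\right)^{2} - 14\right)^{2} = \left(10^{2} - 14\right)^{2} = \left(100 - 14\right)^{2} = 86^{2} = 7396$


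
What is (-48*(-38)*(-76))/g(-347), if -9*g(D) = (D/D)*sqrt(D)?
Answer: -1247616*I*sqrt(347)/347 ≈ -66976.0*I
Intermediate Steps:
g(D) = -sqrt(D)/9 (g(D) = -D/D*sqrt(D)/9 = -sqrt(D)/9)
(-48*(-38)*(-76))/g(-347) = (-48*(-38)*(-76))/((-I*sqrt(347)/9)) = (1824*(-76))/((-I*sqrt(347)/9)) = -138624*9*I*sqrt(347)/347 = -1247616*I*sqrt(347)/347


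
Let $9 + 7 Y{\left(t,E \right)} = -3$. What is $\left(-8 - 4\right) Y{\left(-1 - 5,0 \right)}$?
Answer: $\frac{144}{7} \approx 20.571$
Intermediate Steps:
$Y{\left(t,E \right)} = - \frac{12}{7}$ ($Y{\left(t,E \right)} = - \frac{9}{7} + \frac{1}{7} \left(-3\right) = - \frac{9}{7} - \frac{3}{7} = - \frac{12}{7}$)
$\left(-8 - 4\right) Y{\left(-1 - 5,0 \right)} = \left(-8 - 4\right) \left(- \frac{12}{7}\right) = \left(-12\right) \left(- \frac{12}{7}\right) = \frac{144}{7}$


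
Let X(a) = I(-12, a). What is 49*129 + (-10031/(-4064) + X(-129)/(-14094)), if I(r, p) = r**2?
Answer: 20121951713/3182112 ≈ 6323.5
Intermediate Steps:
X(a) = 144 (X(a) = (-12)**2 = 144)
49*129 + (-10031/(-4064) + X(-129)/(-14094)) = 49*129 + (-10031/(-4064) + 144/(-14094)) = 6321 + (-10031*(-1/4064) + 144*(-1/14094)) = 6321 + (10031/4064 - 8/783) = 6321 + 7821761/3182112 = 20121951713/3182112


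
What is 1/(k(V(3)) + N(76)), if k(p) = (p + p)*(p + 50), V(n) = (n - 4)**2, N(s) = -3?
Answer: 1/99 ≈ 0.010101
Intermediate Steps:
V(n) = (-4 + n)**2
k(p) = 2*p*(50 + p) (k(p) = (2*p)*(50 + p) = 2*p*(50 + p))
1/(k(V(3)) + N(76)) = 1/(2*(-4 + 3)**2*(50 + (-4 + 3)**2) - 3) = 1/(2*(-1)**2*(50 + (-1)**2) - 3) = 1/(2*1*(50 + 1) - 3) = 1/(2*1*51 - 3) = 1/(102 - 3) = 1/99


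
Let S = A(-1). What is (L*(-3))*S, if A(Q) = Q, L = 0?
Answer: 0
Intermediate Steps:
S = -1
(L*(-3))*S = (0*(-3))*(-1) = 0*(-1) = 0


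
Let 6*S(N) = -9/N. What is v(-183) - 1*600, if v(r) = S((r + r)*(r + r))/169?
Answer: -9055425601/15092376 ≈ -600.00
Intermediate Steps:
S(N) = -3/(2*N) (S(N) = (-9/N)/6 = -3/(2*N))
v(r) = -3/(1352*r²) (v(r) = -3/(2*(r + r)²)/169 = -3*1/(4*r²)/2*(1/169) = -3/(8*r²)*(1/169) = -3/(1352*r²))
v(-183) - 1*600 = -3/1352/(-183)² - 1*600 = -3/1352*1/33489 - 600 = -1/15092376 - 600 = -9055425601/15092376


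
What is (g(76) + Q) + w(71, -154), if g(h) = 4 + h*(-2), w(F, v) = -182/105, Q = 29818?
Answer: 445024/15 ≈ 29668.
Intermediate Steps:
w(F, v) = -26/15 (w(F, v) = -182*1/105 = -26/15)
g(h) = 4 - 2*h
(g(76) + Q) + w(71, -154) = ((4 - 2*76) + 29818) - 26/15 = ((4 - 152) + 29818) - 26/15 = (-148 + 29818) - 26/15 = 29670 - 26/15 = 445024/15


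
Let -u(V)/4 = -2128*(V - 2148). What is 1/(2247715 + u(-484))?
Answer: -1/20155869 ≈ -4.9613e-8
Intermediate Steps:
u(V) = -18283776 + 8512*V (u(V) = -(-8512)*(V - 2148) = -(-8512)*(-2148 + V) = -4*(4570944 - 2128*V) = -18283776 + 8512*V)
1/(2247715 + u(-484)) = 1/(2247715 + (-18283776 + 8512*(-484))) = 1/(2247715 + (-18283776 - 4119808)) = 1/(2247715 - 22403584) = 1/(-20155869) = -1/20155869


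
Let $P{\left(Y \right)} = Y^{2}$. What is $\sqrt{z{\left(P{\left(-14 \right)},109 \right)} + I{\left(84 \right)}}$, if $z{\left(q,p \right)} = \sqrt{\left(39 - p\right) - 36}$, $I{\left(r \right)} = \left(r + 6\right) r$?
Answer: $\sqrt{7560 + i \sqrt{106}} \approx 86.948 + 0.0592 i$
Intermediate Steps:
$I{\left(r \right)} = r \left(6 + r\right)$ ($I{\left(r \right)} = \left(6 + r\right) r = r \left(6 + r\right)$)
$z{\left(q,p \right)} = \sqrt{3 - p}$
$\sqrt{z{\left(P{\left(-14 \right)},109 \right)} + I{\left(84 \right)}} = \sqrt{\sqrt{3 - 109} + 84 \left(6 + 84\right)} = \sqrt{\sqrt{3 - 109} + 84 \cdot 90} = \sqrt{\sqrt{-106} + 7560} = \sqrt{i \sqrt{106} + 7560} = \sqrt{7560 + i \sqrt{106}}$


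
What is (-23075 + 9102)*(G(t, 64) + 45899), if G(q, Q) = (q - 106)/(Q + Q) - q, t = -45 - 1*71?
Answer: -41148375077/64 ≈ -6.4294e+8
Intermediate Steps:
t = -116 (t = -45 - 71 = -116)
G(q, Q) = -q + (-106 + q)/(2*Q) (G(q, Q) = (-106 + q)/((2*Q)) - q = (-106 + q)*(1/(2*Q)) - q = (-106 + q)/(2*Q) - q = -q + (-106 + q)/(2*Q))
(-23075 + 9102)*(G(t, 64) + 45899) = (-23075 + 9102)*((-53 + (½)*(-116) - 1*64*(-116))/64 + 45899) = -13973*((-53 - 58 + 7424)/64 + 45899) = -13973*((1/64)*7313 + 45899) = -13973*(7313/64 + 45899) = -13973*2944849/64 = -41148375077/64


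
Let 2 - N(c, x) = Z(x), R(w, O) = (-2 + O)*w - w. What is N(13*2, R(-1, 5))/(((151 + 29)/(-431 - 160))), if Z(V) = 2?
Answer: 0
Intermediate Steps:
R(w, O) = -w + w*(-2 + O) (R(w, O) = w*(-2 + O) - w = -w + w*(-2 + O))
N(c, x) = 0 (N(c, x) = 2 - 1*2 = 2 - 2 = 0)
N(13*2, R(-1, 5))/(((151 + 29)/(-431 - 160))) = 0/(((151 + 29)/(-431 - 160))) = 0/((180/(-591))) = 0/((180*(-1/591))) = 0/(-60/197) = 0*(-197/60) = 0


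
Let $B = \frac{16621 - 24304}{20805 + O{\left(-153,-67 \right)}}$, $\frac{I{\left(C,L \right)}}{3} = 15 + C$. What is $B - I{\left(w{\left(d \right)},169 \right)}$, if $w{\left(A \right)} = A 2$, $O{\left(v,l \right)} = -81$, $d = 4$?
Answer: $- \frac{479213}{6908} \approx -69.371$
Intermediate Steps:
$w{\left(A \right)} = 2 A$
$I{\left(C,L \right)} = 45 + 3 C$ ($I{\left(C,L \right)} = 3 \left(15 + C\right) = 45 + 3 C$)
$B = - \frac{2561}{6908}$ ($B = \frac{16621 - 24304}{20805 - 81} = - \frac{7683}{20724} = \left(-7683\right) \frac{1}{20724} = - \frac{2561}{6908} \approx -0.37073$)
$B - I{\left(w{\left(d \right)},169 \right)} = - \frac{2561}{6908} - \left(45 + 3 \cdot 2 \cdot 4\right) = - \frac{2561}{6908} - \left(45 + 3 \cdot 8\right) = - \frac{2561}{6908} - \left(45 + 24\right) = - \frac{2561}{6908} - 69 = - \frac{479213}{6908}$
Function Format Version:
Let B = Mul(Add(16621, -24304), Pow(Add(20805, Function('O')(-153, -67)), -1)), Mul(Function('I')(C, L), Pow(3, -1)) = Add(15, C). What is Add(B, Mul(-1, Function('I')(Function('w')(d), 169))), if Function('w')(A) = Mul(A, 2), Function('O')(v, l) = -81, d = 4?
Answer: Rational(-479213, 6908) ≈ -69.371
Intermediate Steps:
Function('w')(A) = Mul(2, A)
Function('I')(C, L) = Add(45, Mul(3, C)) (Function('I')(C, L) = Mul(3, Add(15, C)) = Add(45, Mul(3, C)))
B = Rational(-2561, 6908) (B = Mul(Add(16621, -24304), Pow(Add(20805, -81), -1)) = Mul(-7683, Pow(20724, -1)) = Mul(-7683, Rational(1, 20724)) = Rational(-2561, 6908) ≈ -0.37073)
Add(B, Mul(-1, Function('I')(Function('w')(d), 169))) = Add(Rational(-2561, 6908), Mul(-1, Add(45, Mul(3, Mul(2, 4))))) = Add(Rational(-2561, 6908), Mul(-1, Add(45, Mul(3, 8)))) = Add(Rational(-2561, 6908), Mul(-1, Add(45, 24))) = Add(Rational(-2561, 6908), Mul(-1, 69)) = Add(Rational(-2561, 6908), -69) = Rational(-479213, 6908)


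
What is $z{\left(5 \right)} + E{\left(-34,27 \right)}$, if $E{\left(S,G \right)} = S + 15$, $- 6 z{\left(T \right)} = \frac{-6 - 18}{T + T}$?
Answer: $- \frac{93}{5} \approx -18.6$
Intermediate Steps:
$z{\left(T \right)} = \frac{2}{T}$ ($z{\left(T \right)} = - \frac{\left(-6 - 18\right) \frac{1}{T + T}}{6} = - \frac{\left(-24\right) \frac{1}{2 T}}{6} = - \frac{\left(-12\right) \frac{1}{T}}{6} = \frac{2}{T}$)
$E{\left(S,G \right)} = 15 + S$
$z{\left(5 \right)} + E{\left(-34,27 \right)} = \frac{2}{5} + \left(15 - 34\right) = 2 \cdot \frac{1}{5} - 19 = \frac{2}{5} - 19 = - \frac{93}{5}$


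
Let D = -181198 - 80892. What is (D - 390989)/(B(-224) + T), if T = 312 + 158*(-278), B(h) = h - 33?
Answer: 31099/2089 ≈ 14.887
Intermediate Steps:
B(h) = -33 + h
D = -262090
T = -43612 (T = 312 - 43924 = -43612)
(D - 390989)/(B(-224) + T) = (-262090 - 390989)/((-33 - 224) - 43612) = -653079/(-257 - 43612) = -653079/(-43869) = -653079*(-1/43869) = 31099/2089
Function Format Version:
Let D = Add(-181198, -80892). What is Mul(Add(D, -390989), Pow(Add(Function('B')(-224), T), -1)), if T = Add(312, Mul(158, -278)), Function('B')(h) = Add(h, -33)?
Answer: Rational(31099, 2089) ≈ 14.887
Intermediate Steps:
Function('B')(h) = Add(-33, h)
D = -262090
T = -43612 (T = Add(312, -43924) = -43612)
Mul(Add(D, -390989), Pow(Add(Function('B')(-224), T), -1)) = Mul(Add(-262090, -390989), Pow(Add(Add(-33, -224), -43612), -1)) = Mul(-653079, Pow(Add(-257, -43612), -1)) = Mul(-653079, Pow(-43869, -1)) = Mul(-653079, Rational(-1, 43869)) = Rational(31099, 2089)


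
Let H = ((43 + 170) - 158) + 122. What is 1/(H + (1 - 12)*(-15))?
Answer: 1/342 ≈ 0.0029240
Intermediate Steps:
H = 177 (H = (213 - 158) + 122 = 55 + 122 = 177)
1/(H + (1 - 12)*(-15)) = 1/(177 + (1 - 12)*(-15)) = 1/(177 - 11*(-15)) = 1/(177 + 165) = 1/342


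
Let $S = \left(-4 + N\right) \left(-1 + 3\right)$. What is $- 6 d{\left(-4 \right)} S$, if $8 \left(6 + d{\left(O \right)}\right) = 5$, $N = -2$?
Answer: $-387$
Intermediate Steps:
$d{\left(O \right)} = - \frac{43}{8}$ ($d{\left(O \right)} = -6 + \frac{1}{8} \cdot 5 = -6 + \frac{5}{8} = - \frac{43}{8}$)
$S = -12$ ($S = \left(-4 - 2\right) \left(-1 + 3\right) = \left(-6\right) 2 = -12$)
$- 6 d{\left(-4 \right)} S = \left(-6\right) \left(- \frac{43}{8}\right) \left(-12\right) = \frac{129}{4} \left(-12\right) = -387$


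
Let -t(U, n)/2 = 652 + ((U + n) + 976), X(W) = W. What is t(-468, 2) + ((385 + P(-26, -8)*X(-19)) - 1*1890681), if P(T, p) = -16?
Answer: -1892316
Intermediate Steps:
t(U, n) = -3256 - 2*U - 2*n (t(U, n) = -2*(652 + ((U + n) + 976)) = -2*(652 + (976 + U + n)) = -2*(1628 + U + n) = -3256 - 2*U - 2*n)
t(-468, 2) + ((385 + P(-26, -8)*X(-19)) - 1*1890681) = (-3256 - 2*(-468) - 2*2) + ((385 - 16*(-19)) - 1*1890681) = (-3256 + 936 - 4) + ((385 + 304) - 1890681) = -2324 + (689 - 1890681) = -2324 - 1889992 = -1892316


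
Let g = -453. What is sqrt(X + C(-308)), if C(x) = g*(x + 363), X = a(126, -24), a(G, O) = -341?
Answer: 2*I*sqrt(6314) ≈ 158.92*I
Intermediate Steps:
X = -341
C(x) = -164439 - 453*x (C(x) = -453*(x + 363) = -453*(363 + x) = -164439 - 453*x)
sqrt(X + C(-308)) = sqrt(-341 + (-164439 - 453*(-308))) = sqrt(-341 + (-164439 + 139524)) = sqrt(-341 - 24915) = sqrt(-25256) = 2*I*sqrt(6314)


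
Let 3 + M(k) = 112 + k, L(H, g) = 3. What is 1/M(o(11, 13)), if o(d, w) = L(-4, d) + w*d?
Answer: 1/255 ≈ 0.0039216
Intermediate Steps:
o(d, w) = 3 + d*w (o(d, w) = 3 + w*d = 3 + d*w)
M(k) = 109 + k (M(k) = -3 + (112 + k) = 109 + k)
1/M(o(11, 13)) = 1/(109 + (3 + 11*13)) = 1/(109 + (3 + 143)) = 1/(109 + 146) = 1/255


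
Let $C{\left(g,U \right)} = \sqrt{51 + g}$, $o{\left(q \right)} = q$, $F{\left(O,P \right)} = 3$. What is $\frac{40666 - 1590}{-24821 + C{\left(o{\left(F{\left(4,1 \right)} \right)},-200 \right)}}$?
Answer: $- \frac{969905396}{616081987} - \frac{117228 \sqrt{6}}{616081987} \approx -1.5748$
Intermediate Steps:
$\frac{40666 - 1590}{-24821 + C{\left(o{\left(F{\left(4,1 \right)} \right)},-200 \right)}} = \frac{40666 - 1590}{-24821 + \sqrt{51 + 3}} = \frac{39076}{-24821 + \sqrt{54}} = \frac{39076}{-24821 + 3 \sqrt{6}}$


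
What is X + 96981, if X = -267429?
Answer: -170448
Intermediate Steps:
X + 96981 = -267429 + 96981 = -170448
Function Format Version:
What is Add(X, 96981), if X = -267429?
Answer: -170448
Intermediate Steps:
Add(X, 96981) = Add(-267429, 96981) = -170448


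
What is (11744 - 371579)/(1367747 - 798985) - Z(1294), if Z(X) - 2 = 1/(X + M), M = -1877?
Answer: -872391535/331588246 ≈ -2.6309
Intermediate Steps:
Z(X) = 2 + 1/(-1877 + X) (Z(X) = 2 + 1/(X - 1877) = 2 + 1/(-1877 + X))
(11744 - 371579)/(1367747 - 798985) - Z(1294) = (11744 - 371579)/(1367747 - 798985) - (-3753 + 2*1294)/(-1877 + 1294) = -359835/568762 - (-3753 + 2588)/(-583) = -359835*1/568762 - (-1)*(-1165)/583 = -359835/568762 - 1*1165/583 = -359835/568762 - 1165/583 = -872391535/331588246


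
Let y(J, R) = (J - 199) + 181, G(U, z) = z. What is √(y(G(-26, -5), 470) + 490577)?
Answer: 3*√54506 ≈ 700.40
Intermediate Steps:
y(J, R) = -18 + J (y(J, R) = (-199 + J) + 181 = -18 + J)
√(y(G(-26, -5), 470) + 490577) = √((-18 - 5) + 490577) = √(-23 + 490577) = √490554 = 3*√54506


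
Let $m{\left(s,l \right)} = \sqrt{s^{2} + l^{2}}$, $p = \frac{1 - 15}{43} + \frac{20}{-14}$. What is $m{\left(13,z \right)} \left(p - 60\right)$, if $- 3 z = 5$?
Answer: $- \frac{6196 \sqrt{1546}}{301} \approx -809.38$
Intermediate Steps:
$p = - \frac{528}{301}$ ($p = \left(1 - 15\right) \frac{1}{43} + 20 \left(- \frac{1}{14}\right) = \left(-14\right) \frac{1}{43} - \frac{10}{7} = - \frac{14}{43} - \frac{10}{7} = - \frac{528}{301} \approx -1.7542$)
$z = - \frac{5}{3}$ ($z = \left(- \frac{1}{3}\right) 5 = - \frac{5}{3} \approx -1.6667$)
$m{\left(s,l \right)} = \sqrt{l^{2} + s^{2}}$
$m{\left(13,z \right)} \left(p - 60\right) = \sqrt{\left(- \frac{5}{3}\right)^{2} + 13^{2}} \left(- \frac{528}{301} - 60\right) = \sqrt{\frac{25}{9} + 169} \left(- \frac{18588}{301}\right) = \sqrt{\frac{1546}{9}} \left(- \frac{18588}{301}\right) = \frac{\sqrt{1546}}{3} \left(- \frac{18588}{301}\right) = - \frac{6196 \sqrt{1546}}{301}$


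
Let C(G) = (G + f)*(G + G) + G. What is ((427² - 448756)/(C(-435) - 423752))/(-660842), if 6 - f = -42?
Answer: -38061/8260241782 ≈ -4.6077e-6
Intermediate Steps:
f = 48 (f = 6 - 1*(-42) = 6 + 42 = 48)
C(G) = G + 2*G*(48 + G) (C(G) = (G + 48)*(G + G) + G = (48 + G)*(2*G) + G = 2*G*(48 + G) + G = G + 2*G*(48 + G))
((427² - 448756)/(C(-435) - 423752))/(-660842) = ((427² - 448756)/(-435*(97 + 2*(-435)) - 423752))/(-660842) = ((182329 - 448756)/(-435*(97 - 870) - 423752))*(-1/660842) = -266427/(-435*(-773) - 423752)*(-1/660842) = -266427/(336255 - 423752)*(-1/660842) = -266427/(-87497)*(-1/660842) = -266427*(-1/87497)*(-1/660842) = (266427/87497)*(-1/660842) = -38061/8260241782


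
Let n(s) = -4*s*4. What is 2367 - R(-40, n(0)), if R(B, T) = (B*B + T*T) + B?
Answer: 807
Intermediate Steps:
n(s) = -16*s
R(B, T) = B + B² + T² (R(B, T) = (B² + T²) + B = B + B² + T²)
2367 - R(-40, n(0)) = 2367 - (-40 + (-40)² + (-16*0)²) = 2367 - (-40 + 1600 + 0²) = 2367 - (-40 + 1600 + 0) = 2367 - 1*1560 = 2367 - 1560 = 807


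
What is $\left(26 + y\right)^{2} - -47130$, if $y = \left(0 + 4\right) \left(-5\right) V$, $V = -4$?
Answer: $58366$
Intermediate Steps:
$y = 80$ ($y = \left(0 + 4\right) \left(-5\right) \left(-4\right) = 4 \left(-5\right) \left(-4\right) = \left(-20\right) \left(-4\right) = 80$)
$\left(26 + y\right)^{2} - -47130 = \left(26 + 80\right)^{2} - -47130 = 106^{2} + 47130 = 11236 + 47130 = 58366$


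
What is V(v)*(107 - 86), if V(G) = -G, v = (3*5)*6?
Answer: -1890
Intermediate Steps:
v = 90 (v = 15*6 = 90)
V(v)*(107 - 86) = (-1*90)*(107 - 86) = -90*21 = -1890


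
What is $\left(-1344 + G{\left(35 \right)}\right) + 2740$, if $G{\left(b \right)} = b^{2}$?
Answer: $2621$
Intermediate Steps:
$\left(-1344 + G{\left(35 \right)}\right) + 2740 = \left(-1344 + 35^{2}\right) + 2740 = \left(-1344 + 1225\right) + 2740 = -119 + 2740 = 2621$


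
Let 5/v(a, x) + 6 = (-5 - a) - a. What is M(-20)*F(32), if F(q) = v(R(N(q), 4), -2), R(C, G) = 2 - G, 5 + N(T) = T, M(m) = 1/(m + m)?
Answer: 1/56 ≈ 0.017857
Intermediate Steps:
M(m) = 1/(2*m)
N(T) = -5 + T
v(a, x) = 5/(-11 - 2*a) (v(a, x) = 5/(-6 + ((-5 - a) - a)) = 5/(-6 + (-5 - 2*a)) = 5/(-11 - 2*a))
F(q) = -5/7 (F(q) = -5/(11 + 2*(2 - 1*4)) = -5/(11 + 2*(2 - 4)) = -5/(11 + 2*(-2)) = -5/(11 - 4) = -5/7)
M(-20)*F(32) = ((1/2)/(-20))*(-5/7) = ((1/2)*(-1/20))*(-5/7) = -1/40*(-5/7) = 1/56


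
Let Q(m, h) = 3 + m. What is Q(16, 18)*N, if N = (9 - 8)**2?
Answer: 19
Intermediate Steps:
N = 1 (N = 1**2 = 1)
Q(16, 18)*N = (3 + 16)*1 = 19*1 = 19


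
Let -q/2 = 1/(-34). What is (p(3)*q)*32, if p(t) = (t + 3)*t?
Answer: 576/17 ≈ 33.882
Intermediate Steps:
q = 1/17 (q = -2/(-34) = -2*(-1/34) = 1/17 ≈ 0.058824)
p(t) = t*(3 + t) (p(t) = (3 + t)*t = t*(3 + t))
(p(3)*q)*32 = ((3*(3 + 3))*(1/17))*32 = ((3*6)*(1/17))*32 = (18*(1/17))*32 = (18/17)*32 = 576/17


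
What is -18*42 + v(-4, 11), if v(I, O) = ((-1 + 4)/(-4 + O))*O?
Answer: -5259/7 ≈ -751.29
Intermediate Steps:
v(I, O) = 3*O/(-4 + O) (v(I, O) = (3/(-4 + O))*O = 3*O/(-4 + O))
-18*42 + v(-4, 11) = -18*42 + 3*11/(-4 + 11) = -756 + 3*11/7 = -756 + 3*11*(1/7) = -756 + 33/7 = -5259/7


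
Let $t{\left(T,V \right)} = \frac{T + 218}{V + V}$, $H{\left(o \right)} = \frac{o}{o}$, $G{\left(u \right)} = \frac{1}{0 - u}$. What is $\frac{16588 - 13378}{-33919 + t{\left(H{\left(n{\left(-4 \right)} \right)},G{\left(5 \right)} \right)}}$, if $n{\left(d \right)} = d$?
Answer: $- \frac{6420}{68933} \approx -0.093134$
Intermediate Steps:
$G{\left(u \right)} = - \frac{1}{u}$ ($G{\left(u \right)} = \frac{1}{\left(-1\right) u} = - \frac{1}{u}$)
$H{\left(o \right)} = 1$
$t{\left(T,V \right)} = \frac{218 + T}{2 V}$
$\frac{16588 - 13378}{-33919 + t{\left(H{\left(n{\left(-4 \right)} \right)},G{\left(5 \right)} \right)}} = \frac{16588 - 13378}{-33919 + \frac{218 + 1}{2 \left(- \frac{1}{5}\right)}} = \frac{3210}{-33919 + \frac{1}{2} \frac{1}{\left(-1\right) \frac{1}{5}} \cdot 219} = \frac{3210}{-33919 + \frac{1}{2} \frac{1}{- \frac{1}{5}} \cdot 219} = \frac{3210}{-33919 + \frac{1}{2} \left(-5\right) 219} = \frac{3210}{-33919 - \frac{1095}{2}} = \frac{3210}{- \frac{68933}{2}} = 3210 \left(- \frac{2}{68933}\right) = - \frac{6420}{68933}$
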